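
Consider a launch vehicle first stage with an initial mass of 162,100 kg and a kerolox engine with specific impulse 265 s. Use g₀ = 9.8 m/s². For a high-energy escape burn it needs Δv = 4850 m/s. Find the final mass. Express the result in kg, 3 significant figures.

final mass ≈ 25000 kg

v_e = Isp · g₀ = 265 × 9.8 = 2597.0 m/s.
m₀/m_f = exp(Δv / v_e) = exp(4850 / 2597.0) = exp(1.8675) = 6.4724.
m_f = m₀ / 6.4724 = 162,100 / 6.4724 = 25,044.8 kg.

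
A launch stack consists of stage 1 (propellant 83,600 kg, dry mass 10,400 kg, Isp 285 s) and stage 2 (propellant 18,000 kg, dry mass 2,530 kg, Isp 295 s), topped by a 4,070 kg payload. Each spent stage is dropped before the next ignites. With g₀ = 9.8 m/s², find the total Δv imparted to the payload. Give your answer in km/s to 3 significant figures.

Δv ≈ 7.21 km/s

Ignition mass of stage 1 = 83,600+10,400 + 18,000+2,530 + 4,070 = 118,600 kg.
Stage 1: m₀ = 118,600 kg, m_f = 118,600 − 83,600 = 35,000 kg; Δv = 285×9.8×ln(3.389) = 2793.0×1.2204 ≈ 3409 m/s.
Stage 2: m₀ = 24,600 kg, m_f = 24,600 − 18,000 = 6,600 kg; Δv = 295×9.8×ln(3.727) = 2891.0×1.3157 ≈ 3804 m/s.
Total Δv = 3409 + 3804 = 7213 m/s.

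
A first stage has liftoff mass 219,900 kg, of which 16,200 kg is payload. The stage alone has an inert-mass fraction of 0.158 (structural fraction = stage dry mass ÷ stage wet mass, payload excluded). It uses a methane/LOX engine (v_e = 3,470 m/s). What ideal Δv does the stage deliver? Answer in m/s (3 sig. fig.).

Stage wet mass = m₀ − payload = 219,900 − 16,200 = 203,700 kg.
Stage dry mass = ε × stage wet mass = 0.158 × 203,700 = 32,184.6 kg.
Burnout mass m_f = stage dry + payload = 32,184.6 + 16,200 = 48,384.6 kg.
Rocket equation: Δv = v_e · ln(219,900/48,384.6) = 3470.0 × ln(4.545) = 3470.0 × 1.5140 ≈ 5254 m/s.

Δv ≈ 5250 m/s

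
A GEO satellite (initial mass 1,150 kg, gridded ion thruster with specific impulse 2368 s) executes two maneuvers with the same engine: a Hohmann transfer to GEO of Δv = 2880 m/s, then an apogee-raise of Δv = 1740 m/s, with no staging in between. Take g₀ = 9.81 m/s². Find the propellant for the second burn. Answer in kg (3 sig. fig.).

propellant for the second burn ≈ 73.3 kg

v_e = Isp · g₀ = 2368 × 9.81 = 23230.1 m/s.
After the first burn: m = 1150 × exp(−2880/23230.1) = 1150 × 0.88340 = 1,015.91 kg.
After the second burn: m = 1,015.91 × exp(−1740/23230.1) = 1,015.91 × 0.92783 = 942.592 kg.
Second-burn propellant = 1,015.91 − 942.592 = 73.318 kg.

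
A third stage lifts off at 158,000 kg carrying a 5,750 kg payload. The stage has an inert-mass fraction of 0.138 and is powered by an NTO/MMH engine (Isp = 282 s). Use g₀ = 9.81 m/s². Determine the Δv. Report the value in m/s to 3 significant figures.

Δv ≈ 4910 m/s

Stage wet mass = m₀ − payload = 158,000 − 5,750 = 152,250 kg.
Stage dry mass = ε × stage wet mass = 0.138 × 152,250 = 21,010.5 kg.
Burnout mass m_f = stage dry + payload = 21,010.5 + 5,750 = 26,760.5 kg.
v_e = Isp · g₀ = 282 × 9.81 = 2766.4 m/s.
Rocket equation: Δv = v_e · ln(158,000/26,760.5) = 2766.4 × ln(5.904) = 2766.4 × 1.7757 ≈ 4912 m/s.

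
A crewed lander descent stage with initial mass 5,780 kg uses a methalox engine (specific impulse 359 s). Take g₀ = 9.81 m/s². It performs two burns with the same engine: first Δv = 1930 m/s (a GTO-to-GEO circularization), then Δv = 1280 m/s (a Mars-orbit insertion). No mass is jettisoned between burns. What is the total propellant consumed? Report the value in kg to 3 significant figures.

v_e = Isp · g₀ = 359 × 9.81 = 3521.8 m/s.
After the first burn: m = 5780 × exp(−1930/3521.8) = 5780 × 0.57810 = 3,341.42 kg.
After the second burn: m = 3,341.42 × exp(−1280/3521.8) = 3,341.42 × 0.69527 = 2,323.19 kg.
Total propellant = m₀ − m_final = 5780 − 2,323.19 = 3,456.81 kg.

total propellant consumed ≈ 3460 kg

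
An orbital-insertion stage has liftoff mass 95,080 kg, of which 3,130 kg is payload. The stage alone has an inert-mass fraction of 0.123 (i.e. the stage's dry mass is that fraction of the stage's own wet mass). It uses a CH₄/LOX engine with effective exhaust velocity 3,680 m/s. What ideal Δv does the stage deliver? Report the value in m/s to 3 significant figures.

Δv ≈ 6940 m/s

Stage wet mass = m₀ − payload = 95,080 − 3,130 = 91,950 kg.
Stage dry mass = ε × stage wet mass = 0.123 × 91,950 = 11,309.9 kg.
Burnout mass m_f = stage dry + payload = 11,309.9 + 3,130 = 14,439.9 kg.
Δv = v_e · ln(95,080/14,439.9) = 3680.0 × ln(6.585) = 3680.0 × 1.8847 ≈ 6936 m/s.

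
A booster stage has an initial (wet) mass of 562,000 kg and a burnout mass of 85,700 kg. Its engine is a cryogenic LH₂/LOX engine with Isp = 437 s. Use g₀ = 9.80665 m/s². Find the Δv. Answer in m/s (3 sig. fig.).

v_e = Isp · g₀ = 437 × 9.80665 = 4285.5 m/s.
Rocket equation: Δv = v_e · ln(m₀/m_f) = 4285.5 × ln(6.558) = 4285.5 × 1.8806 ≈ 8059.5 m/s.

Δv ≈ 8060 m/s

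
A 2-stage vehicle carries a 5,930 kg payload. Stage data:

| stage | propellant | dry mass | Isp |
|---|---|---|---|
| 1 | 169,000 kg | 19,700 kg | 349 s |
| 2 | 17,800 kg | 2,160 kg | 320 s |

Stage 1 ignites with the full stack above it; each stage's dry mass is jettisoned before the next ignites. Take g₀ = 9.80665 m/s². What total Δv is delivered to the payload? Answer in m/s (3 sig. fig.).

Δv ≈ 8950 m/s

Ignition mass of stage 1 = 169,000+19,700 + 17,800+2,160 + 5,930 = 214,590 kg.
Stage 1: m₀ = 214,590 kg, m_f = 214,590 − 169,000 = 45,590 kg; Δv = 349×9.80665×ln(4.707) = 3422.5×1.5490 ≈ 5302 m/s.
Stage 2: m₀ = 25,890 kg, m_f = 25,890 − 17,800 = 8,090 kg; Δv = 320×9.80665×ln(3.2) = 3138.1×1.1632 ≈ 3650 m/s.
Total Δv = 5302 + 3650 = 8952 m/s.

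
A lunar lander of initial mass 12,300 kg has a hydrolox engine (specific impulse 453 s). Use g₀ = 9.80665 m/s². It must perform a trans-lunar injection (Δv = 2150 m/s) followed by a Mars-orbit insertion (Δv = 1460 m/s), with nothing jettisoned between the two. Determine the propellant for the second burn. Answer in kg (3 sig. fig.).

propellant for the second burn ≈ 2120 kg

v_e = Isp · g₀ = 453 × 9.80665 = 4442.4 m/s.
After the first burn: m = 12300 × exp(−2150/4442.4) = 12300 × 0.61633 = 7,580.86 kg.
After the second burn: m = 7,580.86 × exp(−1460/4442.4) = 7,580.86 × 0.71989 = 5,457.39 kg.
Second-burn propellant = 7,580.86 − 5,457.39 = 2,123.47 kg.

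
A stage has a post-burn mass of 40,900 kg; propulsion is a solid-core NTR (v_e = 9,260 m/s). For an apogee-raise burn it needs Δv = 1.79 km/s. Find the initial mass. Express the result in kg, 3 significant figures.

Using Δv = v_e ln(m₀/m_f): m₀/m_f = exp(Δv / v_e) = exp(1790 / 9260.0) = exp(0.1933) = 1.2133.
m₀ = m_f × 1.2133 = 40,900 × 1.2133 = 49,624 kg.

initial mass ≈ 49600 kg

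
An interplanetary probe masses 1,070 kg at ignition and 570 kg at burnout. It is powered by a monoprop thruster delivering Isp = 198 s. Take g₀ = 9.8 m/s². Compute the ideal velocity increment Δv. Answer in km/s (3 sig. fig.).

v_e = Isp · g₀ = 198 × 9.8 = 1940.4 m/s.
Using Δv = v_e ln(m₀/m_f): Δv = v_e · ln(m₀/m_f) = 1940.4 × ln(1.877) = 1940.4 × 0.6298 ≈ 1222.0 m/s.

Δv ≈ 1.22 km/s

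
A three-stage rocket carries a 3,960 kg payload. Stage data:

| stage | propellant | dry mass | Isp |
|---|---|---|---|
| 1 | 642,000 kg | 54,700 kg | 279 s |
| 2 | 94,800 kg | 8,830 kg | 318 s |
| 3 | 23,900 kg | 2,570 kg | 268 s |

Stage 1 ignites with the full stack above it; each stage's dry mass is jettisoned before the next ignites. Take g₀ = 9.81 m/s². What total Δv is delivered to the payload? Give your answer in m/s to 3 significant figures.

Ignition mass of stage 1 = 642,000+54,700 + 94,800+8,830 + 23,900+2,570 + 3,960 = 830,760 kg.
Stage 1: m₀ = 830,760 kg, m_f = 830,760 − 642,000 = 188,760 kg; Δv = 279×9.81×ln(4.401) = 2737.0×1.4819 ≈ 4056 m/s.
Stage 2: m₀ = 134,060 kg, m_f = 134,060 − 94,800 = 39,260 kg; Δv = 318×9.81×ln(3.415) = 3119.6×1.2281 ≈ 3831 m/s.
Stage 3: m₀ = 30,430 kg, m_f = 30,430 − 23,900 = 6,530 kg; Δv = 268×9.81×ln(4.66) = 2629.1×1.5390 ≈ 4046 m/s.
Total Δv = 4056 + 3831 + 4046 = 11933 m/s.

Δv ≈ 11900 m/s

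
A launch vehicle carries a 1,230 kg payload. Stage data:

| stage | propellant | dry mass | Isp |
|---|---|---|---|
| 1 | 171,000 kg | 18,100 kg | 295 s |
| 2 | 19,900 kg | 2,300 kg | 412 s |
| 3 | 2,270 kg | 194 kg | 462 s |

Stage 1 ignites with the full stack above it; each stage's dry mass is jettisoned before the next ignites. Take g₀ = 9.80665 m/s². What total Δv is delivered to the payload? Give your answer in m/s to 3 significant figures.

Δv ≈ 14800 m/s

Ignition mass of stage 1 = 171,000+18,100 + 19,900+2,300 + 2,270+194 + 1,230 = 214,994 kg.
Stage 1: m₀ = 214,994 kg, m_f = 214,994 − 171,000 = 43,994 kg; Δv = 295×9.80665×ln(4.887) = 2893.0×1.5866 ≈ 4590 m/s.
Stage 2: m₀ = 25,894 kg, m_f = 25,894 − 19,900 = 5,994 kg; Δv = 412×9.80665×ln(4.32) = 4040.3×1.4633 ≈ 5912 m/s.
Stage 3: m₀ = 3,694 kg, m_f = 3,694 − 2,270 = 1,424 kg; Δv = 462×9.80665×ln(2.594) = 4530.7×0.9532 ≈ 4319 m/s.
Total Δv = 4590 + 5912 + 4319 = 14821 m/s.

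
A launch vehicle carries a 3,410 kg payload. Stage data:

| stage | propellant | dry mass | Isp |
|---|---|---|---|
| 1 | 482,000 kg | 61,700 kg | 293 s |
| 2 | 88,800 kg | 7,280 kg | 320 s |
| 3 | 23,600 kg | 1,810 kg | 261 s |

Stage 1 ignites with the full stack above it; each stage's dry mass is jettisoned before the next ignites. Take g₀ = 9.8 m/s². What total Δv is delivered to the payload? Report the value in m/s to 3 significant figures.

Δv ≈ 11900 m/s

Ignition mass of stage 1 = 482,000+61,700 + 88,800+7,280 + 23,600+1,810 + 3,410 = 668,600 kg.
Stage 1: m₀ = 668,600 kg, m_f = 668,600 − 482,000 = 186,600 kg; Δv = 293×9.8×ln(3.583) = 2871.4×1.2762 ≈ 3665 m/s.
Stage 2: m₀ = 124,900 kg, m_f = 124,900 − 88,800 = 36,100 kg; Δv = 320×9.8×ln(3.46) = 3136.0×1.2412 ≈ 3892 m/s.
Stage 3: m₀ = 28,820 kg, m_f = 28,820 − 23,600 = 5,220 kg; Δv = 261×9.8×ln(5.521) = 2557.8×1.7086 ≈ 4370 m/s.
Total Δv = 3665 + 3892 + 4370 = 11927 m/s.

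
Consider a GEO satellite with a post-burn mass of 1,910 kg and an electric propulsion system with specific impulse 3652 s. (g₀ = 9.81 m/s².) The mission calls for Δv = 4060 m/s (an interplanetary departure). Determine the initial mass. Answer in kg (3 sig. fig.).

initial mass ≈ 2140 kg

v_e = Isp · g₀ = 3652 × 9.81 = 35826.1 m/s.
m₀/m_f = exp(Δv / v_e) = exp(4060 / 35826.1) = exp(0.1133) = 1.1200.
m₀ = m_f × 1.1200 = 1,910 × 1.1200 = 2,139.2 kg.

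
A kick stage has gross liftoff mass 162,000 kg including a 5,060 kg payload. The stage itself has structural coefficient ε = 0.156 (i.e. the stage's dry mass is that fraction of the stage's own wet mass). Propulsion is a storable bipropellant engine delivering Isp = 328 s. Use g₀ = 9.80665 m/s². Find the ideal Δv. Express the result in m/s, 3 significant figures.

Stage wet mass = m₀ − payload = 162,000 − 5,060 = 156,940 kg.
Stage dry mass = ε × stage wet mass = 0.156 × 156,940 = 24,482.6 kg.
Burnout mass m_f = stage dry + payload = 24,482.6 + 5,060 = 29,542.6 kg.
v_e = Isp · g₀ = 328 × 9.80665 = 3216.6 m/s.
Δv = v_e · ln(162,000/29,542.6) = 3216.6 × ln(5.484) = 3216.6 × 1.7018 ≈ 5474 m/s.

Δv ≈ 5470 m/s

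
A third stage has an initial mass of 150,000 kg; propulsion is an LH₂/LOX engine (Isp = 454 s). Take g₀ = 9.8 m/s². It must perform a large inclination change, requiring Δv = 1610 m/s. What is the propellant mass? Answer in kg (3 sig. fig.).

v_e = Isp · g₀ = 454 × 9.8 = 4449.2 m/s.
From the ideal rocket equation, m₀/m_f = exp(Δv / v_e) = exp(1610 / 4449.2) = exp(0.3619) = 1.4360.
m_f = 150,000 / 1.4360 = 104,457 kg, so propellant = m₀ − m_f = 150,000 − 104,457 = 45,543 kg.

propellant mass ≈ 45500 kg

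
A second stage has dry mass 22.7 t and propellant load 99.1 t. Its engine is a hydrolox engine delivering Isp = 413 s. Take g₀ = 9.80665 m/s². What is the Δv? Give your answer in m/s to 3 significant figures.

Δv ≈ 6800 m/s

v_e = Isp · g₀ = 413 × 9.80665 = 4050.1 m/s.
m₀ = m_dry + m_prop = 22.7 + 99.1 = 121.8 t.
By the Tsiolkovsky rocket equation, Δv = v_e · ln(m₀/m_f) = 4050.1 × ln(5.366) = 4050.1 × 1.6800 ≈ 6804.3 m/s.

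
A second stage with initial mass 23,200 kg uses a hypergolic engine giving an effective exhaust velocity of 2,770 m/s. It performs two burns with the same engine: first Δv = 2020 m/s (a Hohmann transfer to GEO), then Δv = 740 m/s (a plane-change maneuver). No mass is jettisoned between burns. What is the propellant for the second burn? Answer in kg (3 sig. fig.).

After the first burn: m = 23200 × exp(−2020/2770.0) = 23200 × 0.48227 = 11,188.7 kg.
After the second burn: m = 11,188.7 × exp(−740/2770.0) = 11,188.7 × 0.76556 = 8,565.62 kg.
Second-burn propellant = 11,188.7 − 8,565.62 = 2,623.08 kg.

propellant for the second burn ≈ 2620 kg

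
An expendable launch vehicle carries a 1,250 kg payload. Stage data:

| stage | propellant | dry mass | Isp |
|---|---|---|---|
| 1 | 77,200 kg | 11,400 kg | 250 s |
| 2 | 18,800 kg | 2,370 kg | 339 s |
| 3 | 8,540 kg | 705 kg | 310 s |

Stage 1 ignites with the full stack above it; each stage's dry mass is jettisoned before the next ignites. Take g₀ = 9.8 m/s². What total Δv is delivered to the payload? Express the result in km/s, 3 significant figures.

Δv ≈ 10.6 km/s

Ignition mass of stage 1 = 77,200+11,400 + 18,800+2,370 + 8,540+705 + 1,250 = 120,265 kg.
Stage 1: m₀ = 120,265 kg, m_f = 120,265 − 77,200 = 43,065 kg; Δv = 250×9.8×ln(2.793) = 2450.0×1.0270 ≈ 2516 m/s.
Stage 2: m₀ = 31,665 kg, m_f = 31,665 − 18,800 = 12,865 kg; Δv = 339×9.8×ln(2.461) = 3322.2×0.9007 ≈ 2992 m/s.
Stage 3: m₀ = 10,495 kg, m_f = 10,495 − 8,540 = 1,955 kg; Δv = 310×9.8×ln(5.368) = 3038.0×1.6805 ≈ 5105 m/s.
Total Δv = 2516 + 2992 + 5105 = 10613 m/s.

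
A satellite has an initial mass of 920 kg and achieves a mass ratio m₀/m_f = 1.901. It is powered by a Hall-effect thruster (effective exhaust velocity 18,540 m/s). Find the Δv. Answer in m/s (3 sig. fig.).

Δv ≈ 11900 m/s

Using Δv = v_e ln(m₀/m_f): Δv = v_e · ln(1.901) = 18540.0 × 0.6424 ≈ 11909.7 m/s.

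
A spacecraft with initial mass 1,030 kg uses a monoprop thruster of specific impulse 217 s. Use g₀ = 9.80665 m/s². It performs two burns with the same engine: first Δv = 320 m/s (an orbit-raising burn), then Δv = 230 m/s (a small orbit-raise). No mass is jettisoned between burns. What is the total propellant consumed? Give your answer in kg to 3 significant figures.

v_e = Isp · g₀ = 217 × 9.80665 = 2128.0 m/s.
After the first burn: m = 1030 × exp(−320/2128.0) = 1030 × 0.86039 = 886.202 kg.
After the second burn: m = 886.202 × exp(−230/2128.0) = 886.202 × 0.89756 = 795.419 kg.
Total propellant = m₀ − m_final = 1030 − 795.419 = 234.581 kg.

total propellant consumed ≈ 235 kg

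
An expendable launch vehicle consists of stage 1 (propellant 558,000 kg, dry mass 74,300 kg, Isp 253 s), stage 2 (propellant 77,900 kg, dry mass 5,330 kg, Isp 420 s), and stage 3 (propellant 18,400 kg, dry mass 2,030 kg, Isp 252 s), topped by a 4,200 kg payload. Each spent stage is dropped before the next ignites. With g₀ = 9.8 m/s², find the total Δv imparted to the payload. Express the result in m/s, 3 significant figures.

Δv ≈ 12100 m/s

Ignition mass of stage 1 = 558,000+74,300 + 77,900+5,330 + 18,400+2,030 + 4,200 = 740,160 kg.
Stage 1: m₀ = 740,160 kg, m_f = 740,160 − 558,000 = 182,160 kg; Δv = 253×9.8×ln(4.063) = 2479.4×1.4020 ≈ 3476 m/s.
Stage 2: m₀ = 107,860 kg, m_f = 107,860 − 77,900 = 29,960 kg; Δv = 420×9.8×ln(3.6) = 4116.0×1.2810 ≈ 5272 m/s.
Stage 3: m₀ = 24,630 kg, m_f = 24,630 − 18,400 = 6,230 kg; Δv = 252×9.8×ln(3.953) = 2469.6×1.3746 ≈ 3395 m/s.
Total Δv = 3476 + 5272 + 3395 = 12143 m/s.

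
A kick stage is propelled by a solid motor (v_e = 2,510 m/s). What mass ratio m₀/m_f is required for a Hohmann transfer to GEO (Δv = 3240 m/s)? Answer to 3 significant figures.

mass ratio ≈ 3.64

m₀/m_f = exp(Δv / v_e) = exp(3240 / 2510.0) = exp(1.2908) = 3.6358.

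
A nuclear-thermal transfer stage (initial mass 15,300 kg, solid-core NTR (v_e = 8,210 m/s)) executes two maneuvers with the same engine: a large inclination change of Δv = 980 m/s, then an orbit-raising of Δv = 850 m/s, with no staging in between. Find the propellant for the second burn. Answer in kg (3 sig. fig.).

propellant for the second burn ≈ 1340 kg

After the first burn: m = 15300 × exp(−980/8210.0) = 15300 × 0.88748 = 13,578.4 kg.
After the second burn: m = 13,578.4 × exp(−850/8210.0) = 13,578.4 × 0.90165 = 12,243 kg.
Second-burn propellant = 13,578.4 − 12,243 = 1,335.4 kg.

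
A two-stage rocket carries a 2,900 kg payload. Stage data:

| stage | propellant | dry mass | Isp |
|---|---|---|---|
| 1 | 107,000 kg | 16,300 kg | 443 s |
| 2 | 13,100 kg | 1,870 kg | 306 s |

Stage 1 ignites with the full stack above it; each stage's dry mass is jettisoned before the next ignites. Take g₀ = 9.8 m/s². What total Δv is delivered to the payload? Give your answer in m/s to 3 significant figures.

Δv ≈ 10100 m/s

Ignition mass of stage 1 = 107,000+16,300 + 13,100+1,870 + 2,900 = 141,170 kg.
Stage 1: m₀ = 141,170 kg, m_f = 141,170 − 107,000 = 34,170 kg; Δv = 443×9.8×ln(4.131) = 4341.4×1.4186 ≈ 6159 m/s.
Stage 2: m₀ = 17,870 kg, m_f = 17,870 − 13,100 = 4,770 kg; Δv = 306×9.8×ln(3.746) = 2998.8×1.3208 ≈ 3961 m/s.
Total Δv = 6159 + 3961 = 10120 m/s.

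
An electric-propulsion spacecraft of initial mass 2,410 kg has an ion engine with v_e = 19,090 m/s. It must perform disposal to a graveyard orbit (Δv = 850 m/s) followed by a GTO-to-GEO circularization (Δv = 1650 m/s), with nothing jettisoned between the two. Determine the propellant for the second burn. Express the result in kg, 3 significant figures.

propellant for the second burn ≈ 191 kg

After the first burn: m = 2410 × exp(−850/19090.0) = 2410 × 0.95645 = 2,305.04 kg.
After the second burn: m = 2,305.04 × exp(−1650/19090.0) = 2,305.04 × 0.91720 = 2,114.18 kg.
Second-burn propellant = 2,305.04 − 2,114.18 = 190.86 kg.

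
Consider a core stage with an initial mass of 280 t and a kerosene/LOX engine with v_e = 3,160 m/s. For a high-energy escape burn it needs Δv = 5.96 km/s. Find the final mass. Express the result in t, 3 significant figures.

From the ideal rocket equation, m₀/m_f = exp(Δv / v_e) = exp(5960 / 3160.0) = exp(1.8861) = 6.5934.
m_f = m₀ / 6.5934 = 280 / 6.5934 = 42.4667 t.

final mass ≈ 42.5 t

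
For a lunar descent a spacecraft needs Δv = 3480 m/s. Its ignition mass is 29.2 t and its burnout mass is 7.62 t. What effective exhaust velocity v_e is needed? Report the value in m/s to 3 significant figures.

v_e ≈ 2590 m/s

ln(m₀/m_f) = ln(29200/7620) = ln(3.832) = 1.3434.
Rocket equation: v_e = Δv / ln(m₀/m_f) = 3480 / 1.3434 = 2590.5 m/s.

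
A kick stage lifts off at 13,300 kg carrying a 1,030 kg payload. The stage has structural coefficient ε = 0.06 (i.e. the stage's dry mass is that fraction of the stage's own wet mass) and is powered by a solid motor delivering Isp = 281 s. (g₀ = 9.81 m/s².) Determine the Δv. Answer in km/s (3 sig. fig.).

Stage wet mass = m₀ − payload = 13,300 − 1,030 = 12,270 kg.
Stage dry mass = ε × stage wet mass = 0.06 × 12,270 = 736.2 kg.
Burnout mass m_f = stage dry + payload = 736.2 + 1,030 = 1,766.2 kg.
v_e = Isp · g₀ = 281 × 9.81 = 2756.6 m/s.
Δv = v_e · ln(13,300/1,766.2) = 2756.6 × ln(7.53) = 2756.6 × 2.0189 ≈ 5565 m/s.

Δv ≈ 5.57 km/s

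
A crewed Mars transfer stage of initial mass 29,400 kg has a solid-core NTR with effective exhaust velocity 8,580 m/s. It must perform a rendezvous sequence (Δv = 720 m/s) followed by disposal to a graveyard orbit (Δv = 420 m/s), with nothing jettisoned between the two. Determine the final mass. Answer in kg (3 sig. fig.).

final mass ≈ 25700 kg

After the first burn: m = 29400 × exp(−720/8580.0) = 29400 × 0.91951 = 27,033.6 kg.
After the second burn: m = 27,033.6 × exp(−420/8580.0) = 27,033.6 × 0.95223 = 25,742.2 kg.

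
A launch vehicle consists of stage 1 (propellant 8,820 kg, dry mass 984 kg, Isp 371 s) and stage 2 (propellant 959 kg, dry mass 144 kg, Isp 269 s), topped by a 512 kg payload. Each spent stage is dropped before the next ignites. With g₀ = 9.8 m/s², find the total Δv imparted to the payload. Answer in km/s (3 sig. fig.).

Δv ≈ 7.76 km/s

Ignition mass of stage 1 = 8,820+984 + 959+144 + 512 = 11,419 kg.
Stage 1: m₀ = 11,419 kg, m_f = 11,419 − 8,820 = 2,599 kg; Δv = 371×9.8×ln(4.394) = 3635.8×1.4802 ≈ 5382 m/s.
Stage 2: m₀ = 1,615 kg, m_f = 1,615 − 959 = 656 kg; Δv = 269×9.8×ln(2.462) = 2636.2×0.9009 ≈ 2375 m/s.
Total Δv = 5382 + 2375 = 7757 m/s.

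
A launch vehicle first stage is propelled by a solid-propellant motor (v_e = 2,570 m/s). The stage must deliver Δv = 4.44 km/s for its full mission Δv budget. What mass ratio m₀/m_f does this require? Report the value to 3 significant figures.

mass ratio ≈ 5.63

m₀/m_f = exp(Δv / v_e) = exp(4440 / 2570.0) = exp(1.7276) = 5.6273.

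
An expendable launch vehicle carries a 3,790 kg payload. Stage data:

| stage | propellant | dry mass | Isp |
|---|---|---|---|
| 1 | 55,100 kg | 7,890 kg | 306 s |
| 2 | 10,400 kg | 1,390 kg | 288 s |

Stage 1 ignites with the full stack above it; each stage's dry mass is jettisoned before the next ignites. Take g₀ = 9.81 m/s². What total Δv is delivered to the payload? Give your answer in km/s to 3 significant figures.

Ignition mass of stage 1 = 55,100+7,890 + 10,400+1,390 + 3,790 = 78,570 kg.
Stage 1: m₀ = 78,570 kg, m_f = 78,570 − 55,100 = 23,470 kg; Δv = 306×9.81×ln(3.348) = 3001.9×1.2083 ≈ 3627 m/s.
Stage 2: m₀ = 15,580 kg, m_f = 15,580 − 10,400 = 5,180 kg; Δv = 288×9.81×ln(3.008) = 2825.3×1.1012 ≈ 3111 m/s.
Total Δv = 3627 + 3111 = 6738 m/s.

Δv ≈ 6.74 km/s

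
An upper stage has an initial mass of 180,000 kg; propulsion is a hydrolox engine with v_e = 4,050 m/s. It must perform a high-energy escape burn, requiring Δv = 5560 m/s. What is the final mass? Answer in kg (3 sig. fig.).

Using Δv = v_e ln(m₀/m_f): m₀/m_f = exp(Δv / v_e) = exp(5560 / 4050.0) = exp(1.3728) = 3.9465.
m_f = m₀ / 3.9465 = 180,000 / 3.9465 = 45,610 kg.

final mass ≈ 45600 kg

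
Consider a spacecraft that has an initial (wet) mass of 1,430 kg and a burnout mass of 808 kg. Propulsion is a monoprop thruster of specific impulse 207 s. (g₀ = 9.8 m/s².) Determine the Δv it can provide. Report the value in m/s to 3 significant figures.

v_e = Isp · g₀ = 207 × 9.8 = 2028.6 m/s.
Δv = v_e · ln(m₀/m_f) = 2028.6 × ln(1.77) = 2028.6 × 0.5709 ≈ 1158.1 m/s.

Δv ≈ 1160 m/s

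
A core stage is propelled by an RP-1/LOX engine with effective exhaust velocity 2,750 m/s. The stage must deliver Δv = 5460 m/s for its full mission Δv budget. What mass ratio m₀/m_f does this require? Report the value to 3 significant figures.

By the Tsiolkovsky rocket equation, m₀/m_f = exp(Δv / v_e) = exp(5460 / 2750.0) = exp(1.9855) = 7.2824.

mass ratio ≈ 7.28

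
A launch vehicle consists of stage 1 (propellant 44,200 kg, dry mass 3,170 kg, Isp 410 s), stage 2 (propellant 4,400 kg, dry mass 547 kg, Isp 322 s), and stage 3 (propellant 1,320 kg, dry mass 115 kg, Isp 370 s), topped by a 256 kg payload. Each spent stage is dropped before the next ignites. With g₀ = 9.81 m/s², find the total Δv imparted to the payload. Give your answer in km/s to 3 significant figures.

Ignition mass of stage 1 = 44,200+3,170 + 4,400+547 + 1,320+115 + 256 = 54,008 kg.
Stage 1: m₀ = 54,008 kg, m_f = 54,008 − 44,200 = 9,808 kg; Δv = 410×9.81×ln(5.507) = 4022.1×1.7059 ≈ 6861 m/s.
Stage 2: m₀ = 6,638 kg, m_f = 6,638 − 4,400 = 2,238 kg; Δv = 322×9.81×ln(2.966) = 3158.8×1.0872 ≈ 3434 m/s.
Stage 3: m₀ = 1,691 kg, m_f = 1,691 − 1,320 = 371 kg; Δv = 370×9.81×ln(4.558) = 3629.7×1.5169 ≈ 5506 m/s.
Total Δv = 6861 + 3434 + 5506 = 15801 m/s.

Δv ≈ 15.8 km/s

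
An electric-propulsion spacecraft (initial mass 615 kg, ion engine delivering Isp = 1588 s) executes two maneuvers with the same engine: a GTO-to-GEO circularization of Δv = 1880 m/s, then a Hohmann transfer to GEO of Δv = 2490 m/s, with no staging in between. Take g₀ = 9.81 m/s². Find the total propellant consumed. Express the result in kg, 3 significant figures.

total propellant consumed ≈ 150 kg

v_e = Isp · g₀ = 1588 × 9.81 = 15578.3 m/s.
After the first burn: m = 615 × exp(−1880/15578.3) = 615 × 0.88632 = 545.087 kg.
After the second burn: m = 545.087 × exp(−2490/15578.3) = 545.087 × 0.85228 = 464.567 kg.
Total propellant = m₀ − m_final = 615 − 464.567 = 150.433 kg.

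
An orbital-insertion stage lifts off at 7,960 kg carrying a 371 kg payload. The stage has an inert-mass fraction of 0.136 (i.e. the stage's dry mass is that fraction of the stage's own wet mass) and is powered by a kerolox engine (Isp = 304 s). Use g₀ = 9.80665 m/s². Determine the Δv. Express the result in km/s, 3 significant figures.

Δv ≈ 5.17 km/s

Stage wet mass = m₀ − payload = 7,960 − 371 = 7,589 kg.
Stage dry mass = ε × stage wet mass = 0.136 × 7,589 = 1,032.1 kg.
Burnout mass m_f = stage dry + payload = 1,032.1 + 371 = 1,403.1 kg.
v_e = Isp · g₀ = 304 × 9.80665 = 2981.2 m/s.
From the ideal rocket equation, Δv = v_e · ln(7,960/1,403.1) = 2981.2 × ln(5.673) = 2981.2 × 1.7357 ≈ 5175 m/s.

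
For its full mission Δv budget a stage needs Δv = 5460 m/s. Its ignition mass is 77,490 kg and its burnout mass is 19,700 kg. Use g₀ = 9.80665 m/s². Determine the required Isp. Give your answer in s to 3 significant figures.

ln(m₀/m_f) = ln(77490/19700) = ln(3.934) = 1.3695.
v_e = Δv / ln(m₀/m_f) = 5460 / 1.3695 = 3986.8 m/s.
Isp = v_e / g₀ = 3986.8 / 9.80665 = 406.5 s.

Isp ≈ 407 s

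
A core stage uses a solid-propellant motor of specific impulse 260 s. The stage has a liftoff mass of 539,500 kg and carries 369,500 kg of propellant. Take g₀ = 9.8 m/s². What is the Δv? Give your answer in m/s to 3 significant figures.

v_e = Isp · g₀ = 260 × 9.8 = 2548.0 m/s.
m_f = m₀ − m_prop = 539,500 − 369,500 = 170,000 kg.
Using Δv = v_e ln(m₀/m_f): Δv = v_e · ln(m₀/m_f) = 2548.0 × ln(3.174) = 2548.0 × 1.1548 ≈ 2942.5 m/s.

Δv ≈ 2940 m/s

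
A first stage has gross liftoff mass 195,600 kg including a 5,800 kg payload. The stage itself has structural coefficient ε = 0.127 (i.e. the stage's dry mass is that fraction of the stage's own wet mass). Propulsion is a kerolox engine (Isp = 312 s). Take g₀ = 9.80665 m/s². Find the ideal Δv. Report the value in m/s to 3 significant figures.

Δv ≈ 5750 m/s

Stage wet mass = m₀ − payload = 195,600 − 5,800 = 189,800 kg.
Stage dry mass = ε × stage wet mass = 0.127 × 189,800 = 24,104.6 kg.
Burnout mass m_f = stage dry + payload = 24,104.6 + 5,800 = 29,904.6 kg.
v_e = Isp · g₀ = 312 × 9.80665 = 3059.7 m/s.
Rocket equation: Δv = v_e · ln(195,600/29,904.6) = 3059.7 × ln(6.541) = 3059.7 × 1.8781 ≈ 5746 m/s.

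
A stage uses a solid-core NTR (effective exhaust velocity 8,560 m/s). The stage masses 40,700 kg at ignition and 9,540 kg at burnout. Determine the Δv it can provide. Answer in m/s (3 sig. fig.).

By the Tsiolkovsky rocket equation, Δv = v_e · ln(m₀/m_f) = 8560.0 × ln(4.266) = 8560.0 × 1.4507 ≈ 12418.3 m/s.

Δv ≈ 12400 m/s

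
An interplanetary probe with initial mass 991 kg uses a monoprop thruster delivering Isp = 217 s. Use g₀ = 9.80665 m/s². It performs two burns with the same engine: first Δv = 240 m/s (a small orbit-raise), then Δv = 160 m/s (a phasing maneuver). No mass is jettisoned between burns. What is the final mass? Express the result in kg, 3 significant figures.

v_e = Isp · g₀ = 217 × 9.80665 = 2128.0 m/s.
After the first burn: m = 991 × exp(−240/2128.0) = 991 × 0.89335 = 885.31 kg.
After the second burn: m = 885.31 × exp(−160/2128.0) = 885.31 × 0.92757 = 821.187 kg.

final mass ≈ 821 kg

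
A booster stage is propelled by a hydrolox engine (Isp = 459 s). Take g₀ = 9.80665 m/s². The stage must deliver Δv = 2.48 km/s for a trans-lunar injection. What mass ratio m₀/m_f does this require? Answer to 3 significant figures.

v_e = Isp · g₀ = 459 × 9.80665 = 4501.3 m/s.
From the ideal rocket equation, m₀/m_f = exp(Δv / v_e) = exp(2480 / 4501.3) = exp(0.5510) = 1.7349.

mass ratio ≈ 1.73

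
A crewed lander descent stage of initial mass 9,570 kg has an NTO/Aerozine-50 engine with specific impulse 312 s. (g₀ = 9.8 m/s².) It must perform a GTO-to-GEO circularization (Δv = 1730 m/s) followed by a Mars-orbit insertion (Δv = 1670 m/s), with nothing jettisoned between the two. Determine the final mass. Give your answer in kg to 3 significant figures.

v_e = Isp · g₀ = 312 × 9.8 = 3057.6 m/s.
After the first burn: m = 9570 × exp(−1730/3057.6) = 9570 × 0.56790 = 5,434.8 kg.
After the second burn: m = 5,434.8 × exp(−1670/3057.6) = 5,434.8 × 0.57916 = 3,147.62 kg.

final mass ≈ 3150 kg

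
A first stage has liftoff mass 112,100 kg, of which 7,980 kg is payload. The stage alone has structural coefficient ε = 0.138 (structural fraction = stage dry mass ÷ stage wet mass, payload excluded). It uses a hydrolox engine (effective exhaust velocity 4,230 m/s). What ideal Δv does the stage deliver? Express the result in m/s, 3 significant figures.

Δv ≈ 6820 m/s

Stage wet mass = m₀ − payload = 112,100 − 7,980 = 104,120 kg.
Stage dry mass = ε × stage wet mass = 0.138 × 104,120 = 14,368.6 kg.
Burnout mass m_f = stage dry + payload = 14,368.6 + 7,980 = 22,348.6 kg.
From the ideal rocket equation, Δv = v_e · ln(112,100/22,348.6) = 4230.0 × ln(5.016) = 4230.0 × 1.6126 ≈ 6821 m/s.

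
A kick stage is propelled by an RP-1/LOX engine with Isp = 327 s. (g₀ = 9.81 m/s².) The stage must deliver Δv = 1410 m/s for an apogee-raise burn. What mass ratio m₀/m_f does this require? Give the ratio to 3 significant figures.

v_e = Isp · g₀ = 327 × 9.81 = 3207.9 m/s.
m₀/m_f = exp(Δv / v_e) = exp(1410 / 3207.9) = exp(0.4395) = 1.5520.

mass ratio ≈ 1.55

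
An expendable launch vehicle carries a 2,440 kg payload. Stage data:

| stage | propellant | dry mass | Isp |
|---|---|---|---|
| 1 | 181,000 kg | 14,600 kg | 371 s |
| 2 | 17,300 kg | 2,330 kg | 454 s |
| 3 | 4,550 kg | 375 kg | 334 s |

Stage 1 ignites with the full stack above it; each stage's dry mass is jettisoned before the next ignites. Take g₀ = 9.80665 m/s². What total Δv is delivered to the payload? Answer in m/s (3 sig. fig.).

Ignition mass of stage 1 = 181,000+14,600 + 17,300+2,330 + 4,550+375 + 2,440 = 222,595 kg.
Stage 1: m₀ = 222,595 kg, m_f = 222,595 − 181,000 = 41,595 kg; Δv = 371×9.80665×ln(5.351) = 3638.3×1.6774 ≈ 6103 m/s.
Stage 2: m₀ = 26,995 kg, m_f = 26,995 − 17,300 = 9,695 kg; Δv = 454×9.80665×ln(2.784) = 4452.2×1.0240 ≈ 4559 m/s.
Stage 3: m₀ = 7,365 kg, m_f = 7,365 − 4,550 = 2,815 kg; Δv = 334×9.80665×ln(2.616) = 3275.4×0.9618 ≈ 3150 m/s.
Total Δv = 6103 + 4559 + 3150 = 13812 m/s.

Δv ≈ 13800 m/s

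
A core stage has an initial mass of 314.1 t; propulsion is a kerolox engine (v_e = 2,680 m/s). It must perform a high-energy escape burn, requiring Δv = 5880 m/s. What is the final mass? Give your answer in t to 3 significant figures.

final mass ≈ 35.0 t

m₀/m_f = exp(Δv / v_e) = exp(5880 / 2680.0) = exp(2.1940) = 8.9713.
m_f = m₀ / 8.9713 = 314.1 / 8.9713 = 35.0116 t.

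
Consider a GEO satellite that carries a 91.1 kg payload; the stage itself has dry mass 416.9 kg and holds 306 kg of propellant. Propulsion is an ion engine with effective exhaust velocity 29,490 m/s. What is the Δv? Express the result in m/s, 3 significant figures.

Δv ≈ 13900 m/s

m₀ = payload + dry + propellant = 91.1 + 416.9 + 306 = 814 kg.
m_f = payload + dry = 91.1 + 416.9 = 508 kg.
Δv = v_e · ln(m₀/m_f) = 29490.0 × ln(1.602) = 29490.0 × 0.4715 ≈ 13903.9 m/s.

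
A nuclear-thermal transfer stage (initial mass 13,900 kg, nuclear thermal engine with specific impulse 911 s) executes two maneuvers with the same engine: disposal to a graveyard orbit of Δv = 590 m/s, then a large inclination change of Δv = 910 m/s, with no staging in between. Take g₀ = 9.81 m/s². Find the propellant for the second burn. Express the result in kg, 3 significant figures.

v_e = Isp · g₀ = 911 × 9.81 = 8936.9 m/s.
After the first burn: m = 13900 × exp(−590/8936.9) = 13900 × 0.93611 = 13,011.9 kg.
After the second burn: m = 13,011.9 × exp(−910/8936.9) = 13,011.9 × 0.90319 = 11,752.2 kg.
Second-burn propellant = 13,011.9 − 11,752.2 = 1,259.7 kg.

propellant for the second burn ≈ 1260 kg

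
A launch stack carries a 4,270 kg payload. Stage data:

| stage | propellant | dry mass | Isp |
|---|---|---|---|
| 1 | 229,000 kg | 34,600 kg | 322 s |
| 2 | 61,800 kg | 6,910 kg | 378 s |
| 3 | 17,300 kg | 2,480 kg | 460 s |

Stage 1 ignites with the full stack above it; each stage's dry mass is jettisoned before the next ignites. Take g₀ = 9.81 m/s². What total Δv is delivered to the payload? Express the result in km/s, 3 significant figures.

Δv ≈ 13.1 km/s

Ignition mass of stage 1 = 229,000+34,600 + 61,800+6,910 + 17,300+2,480 + 4,270 = 356,360 kg.
Stage 1: m₀ = 356,360 kg, m_f = 356,360 − 229,000 = 127,360 kg; Δv = 322×9.81×ln(2.798) = 3158.8×1.0289 ≈ 3250 m/s.
Stage 2: m₀ = 92,760 kg, m_f = 92,760 − 61,800 = 30,960 kg; Δv = 378×9.81×ln(2.996) = 3708.2×1.0973 ≈ 4069 m/s.
Stage 3: m₀ = 24,050 kg, m_f = 24,050 − 17,300 = 6,750 kg; Δv = 460×9.81×ln(3.563) = 4512.6×1.2706 ≈ 5734 m/s.
Total Δv = 3250 + 4069 + 5734 = 13053 m/s.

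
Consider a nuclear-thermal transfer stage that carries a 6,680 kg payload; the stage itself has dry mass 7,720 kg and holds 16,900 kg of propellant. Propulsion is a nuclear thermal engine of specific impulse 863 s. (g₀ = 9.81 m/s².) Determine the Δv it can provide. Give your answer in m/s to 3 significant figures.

Δv ≈ 6570 m/s

v_e = Isp · g₀ = 863 × 9.81 = 8466.0 m/s.
m₀ = payload + dry + propellant = 6,680 + 7,720 + 16,900 = 31,300 kg.
m_f = payload + dry = 6,680 + 7,720 = 14,400 kg.
Δv = v_e · ln(m₀/m_f) = 8466.0 × ln(2.174) = 8466.0 × 0.7764 ≈ 6572.9 m/s.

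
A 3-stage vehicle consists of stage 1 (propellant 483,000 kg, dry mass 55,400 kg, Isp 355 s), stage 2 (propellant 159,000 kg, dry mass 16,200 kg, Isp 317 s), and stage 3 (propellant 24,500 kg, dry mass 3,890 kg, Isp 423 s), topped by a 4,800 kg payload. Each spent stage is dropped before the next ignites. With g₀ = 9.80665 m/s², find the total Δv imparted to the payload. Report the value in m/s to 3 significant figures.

Δv ≈ 13700 m/s

Ignition mass of stage 1 = 483,000+55,400 + 159,000+16,200 + 24,500+3,890 + 4,800 = 746,790 kg.
Stage 1: m₀ = 746,790 kg, m_f = 746,790 − 483,000 = 263,790 kg; Δv = 355×9.80665×ln(2.831) = 3481.4×1.0406 ≈ 3623 m/s.
Stage 2: m₀ = 208,390 kg, m_f = 208,390 − 159,000 = 49,390 kg; Δv = 317×9.80665×ln(4.219) = 3108.7×1.4397 ≈ 4475 m/s.
Stage 3: m₀ = 33,190 kg, m_f = 33,190 − 24,500 = 8,690 kg; Δv = 423×9.80665×ln(3.819) = 4148.2×1.3401 ≈ 5559 m/s.
Total Δv = 3623 + 4475 + 5559 = 13657 m/s.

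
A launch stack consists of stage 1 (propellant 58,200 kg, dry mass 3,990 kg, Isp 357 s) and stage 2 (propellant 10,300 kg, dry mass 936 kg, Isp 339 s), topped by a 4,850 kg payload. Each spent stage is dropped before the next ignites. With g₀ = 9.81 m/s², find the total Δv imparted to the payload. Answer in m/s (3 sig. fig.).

Ignition mass of stage 1 = 58,200+3,990 + 10,300+936 + 4,850 = 78,276 kg.
Stage 1: m₀ = 78,276 kg, m_f = 78,276 − 58,200 = 20,076 kg; Δv = 357×9.81×ln(3.899) = 3502.2×1.3607 ≈ 4765 m/s.
Stage 2: m₀ = 16,086 kg, m_f = 16,086 − 10,300 = 5,786 kg; Δv = 339×9.81×ln(2.78) = 3325.6×1.0225 ≈ 3400 m/s.
Total Δv = 4765 + 3400 = 8165 m/s.

Δv ≈ 8170 m/s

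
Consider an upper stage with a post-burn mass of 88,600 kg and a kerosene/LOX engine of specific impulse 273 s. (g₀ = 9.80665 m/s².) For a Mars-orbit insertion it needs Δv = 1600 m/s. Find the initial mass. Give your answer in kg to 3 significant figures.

initial mass ≈ 161000 kg

v_e = Isp · g₀ = 273 × 9.80665 = 2677.2 m/s.
Rocket equation: m₀/m_f = exp(Δv / v_e) = exp(1600 / 2677.2) = exp(0.5976) = 1.8178.
m₀ = m_f × 1.8178 = 88,600 × 1.8178 = 161,057 kg.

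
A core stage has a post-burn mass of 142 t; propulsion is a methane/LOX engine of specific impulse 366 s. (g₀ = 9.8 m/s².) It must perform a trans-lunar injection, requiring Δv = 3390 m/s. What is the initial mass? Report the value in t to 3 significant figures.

v_e = Isp · g₀ = 366 × 9.8 = 3586.8 m/s.
m₀/m_f = exp(Δv / v_e) = exp(3390 / 3586.8) = exp(0.9451) = 2.5732.
m₀ = m_f × 2.5732 = 142 × 2.5732 = 365.394 t.

initial mass ≈ 365 t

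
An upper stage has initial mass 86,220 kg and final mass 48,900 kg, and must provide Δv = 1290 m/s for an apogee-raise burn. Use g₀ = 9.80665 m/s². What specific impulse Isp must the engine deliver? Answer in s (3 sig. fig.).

ln(m₀/m_f) = ln(86220/48900) = ln(1.763) = 0.5671.
v_e = Δv / ln(m₀/m_f) = 1290 / 0.5671 = 2274.6 m/s.
Isp = v_e / g₀ = 2274.6 / 9.80665 = 231.9 s.

Isp ≈ 232 s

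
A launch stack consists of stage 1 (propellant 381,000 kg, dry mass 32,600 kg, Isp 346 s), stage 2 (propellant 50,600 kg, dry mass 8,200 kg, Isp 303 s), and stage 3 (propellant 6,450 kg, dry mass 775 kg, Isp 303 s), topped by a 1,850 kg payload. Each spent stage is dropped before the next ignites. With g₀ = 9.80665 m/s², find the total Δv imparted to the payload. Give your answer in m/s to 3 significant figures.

Δv ≈ 13100 m/s

Ignition mass of stage 1 = 381,000+32,600 + 50,600+8,200 + 6,450+775 + 1,850 = 481,475 kg.
Stage 1: m₀ = 481,475 kg, m_f = 481,475 − 381,000 = 100,475 kg; Δv = 346×9.80665×ln(4.792) = 3393.1×1.5669 ≈ 5317 m/s.
Stage 2: m₀ = 67,875 kg, m_f = 67,875 − 50,600 = 17,275 kg; Δv = 303×9.80665×ln(3.929) = 2971.4×1.3684 ≈ 4066 m/s.
Stage 3: m₀ = 9,075 kg, m_f = 9,075 − 6,450 = 2,625 kg; Δv = 303×9.80665×ln(3.457) = 2971.4×1.2404 ≈ 3686 m/s.
Total Δv = 5317 + 4066 + 3686 = 13069 m/s.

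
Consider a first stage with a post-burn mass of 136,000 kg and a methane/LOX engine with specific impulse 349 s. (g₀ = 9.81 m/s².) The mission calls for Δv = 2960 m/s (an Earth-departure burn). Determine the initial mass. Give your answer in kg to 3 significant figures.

initial mass ≈ 323000 kg

v_e = Isp · g₀ = 349 × 9.81 = 3423.7 m/s.
Rocket equation: m₀/m_f = exp(Δv / v_e) = exp(2960 / 3423.7) = exp(0.8646) = 2.3740.
m₀ = m_f × 2.3740 = 136,000 × 2.3740 = 322,864 kg.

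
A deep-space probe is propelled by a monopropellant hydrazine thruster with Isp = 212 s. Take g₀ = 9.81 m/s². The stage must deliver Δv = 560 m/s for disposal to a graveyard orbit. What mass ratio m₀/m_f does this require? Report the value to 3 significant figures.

mass ratio ≈ 1.31

v_e = Isp · g₀ = 212 × 9.81 = 2079.7 m/s.
m₀/m_f = exp(Δv / v_e) = exp(560 / 2079.7) = exp(0.2693) = 1.3090.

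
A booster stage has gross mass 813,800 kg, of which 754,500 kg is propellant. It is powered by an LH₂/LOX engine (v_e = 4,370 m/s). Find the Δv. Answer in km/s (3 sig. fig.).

Δv ≈ 11.4 km/s

m_f = m₀ − m_prop = 813,800 − 754,500 = 59,300 kg.
From the ideal rocket equation, Δv = v_e · ln(m₀/m_f) = 4370.0 × ln(13.72) = 4370.0 × 2.6191 ≈ 11445.5 m/s.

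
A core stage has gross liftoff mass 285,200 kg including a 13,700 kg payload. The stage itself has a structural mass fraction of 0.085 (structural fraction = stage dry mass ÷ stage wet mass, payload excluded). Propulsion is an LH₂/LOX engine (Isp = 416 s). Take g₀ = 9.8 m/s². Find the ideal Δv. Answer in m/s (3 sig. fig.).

Δv ≈ 8350 m/s

Stage wet mass = m₀ − payload = 285,200 − 13,700 = 271,500 kg.
Stage dry mass = ε × stage wet mass = 0.085 × 271,500 = 23,077.5 kg.
Burnout mass m_f = stage dry + payload = 23,077.5 + 13,700 = 36,777.5 kg.
v_e = Isp · g₀ = 416 × 9.8 = 4076.8 m/s.
Rocket equation: Δv = v_e · ln(285,200/36,777.5) = 4076.8 × ln(7.755) = 4076.8 × 2.0483 ≈ 8351 m/s.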